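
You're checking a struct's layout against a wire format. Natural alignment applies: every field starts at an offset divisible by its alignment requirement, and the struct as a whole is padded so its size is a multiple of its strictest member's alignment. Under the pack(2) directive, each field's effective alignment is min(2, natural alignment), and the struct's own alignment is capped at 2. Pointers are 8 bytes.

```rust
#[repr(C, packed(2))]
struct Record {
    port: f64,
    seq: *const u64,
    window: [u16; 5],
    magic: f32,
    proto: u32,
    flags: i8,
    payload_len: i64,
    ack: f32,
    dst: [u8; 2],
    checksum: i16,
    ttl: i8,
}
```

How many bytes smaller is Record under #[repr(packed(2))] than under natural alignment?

10

natural layout:
  @0: port [8B, align 8] → 8
  @8: seq [8B, align 8] → 16
  @16: window [10B, align 2] → 26
  +2 pad (align 4)
  @28: magic [4B, align 4] → 32
  @32: proto [4B, align 4] → 36
  @36: flags [1B, align 1] → 37
  +3 pad (align 8)
  @40: payload_len [8B, align 8] → 48
  @48: ack [4B, align 4] → 52
  @52: dst [2B, align 1] → 54
  @54: checksum [2B, align 2] → 56
  @56: ttl [1B, align 1] → 57
  +7 tail pad (align 8)
  size 64, align 8
packed(2) layout:
  @0: port [8B, align 2] → 8
  @8: seq [8B, align 2] → 16
  @16: window [10B, align 2] → 26
  @26: magic [4B, align 2] → 30
  @30: proto [4B, align 2] → 34
  @34: flags [1B, align 1] → 35
  +1 pad (align 2)
  @36: payload_len [8B, align 2] → 44
  @44: ack [4B, align 2] → 48
  @48: dst [2B, align 1] → 50
  @50: checksum [2B, align 2] → 52
  @52: ttl [1B, align 1] → 53
  +1 tail pad (align 2)
  size 54, align 2
64 − 54 = 10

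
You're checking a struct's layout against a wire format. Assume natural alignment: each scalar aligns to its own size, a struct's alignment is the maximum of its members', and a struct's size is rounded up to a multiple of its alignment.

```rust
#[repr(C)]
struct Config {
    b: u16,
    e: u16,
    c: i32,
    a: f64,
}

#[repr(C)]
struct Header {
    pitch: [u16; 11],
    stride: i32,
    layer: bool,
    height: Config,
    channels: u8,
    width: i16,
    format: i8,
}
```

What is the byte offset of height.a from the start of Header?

40

Config: b at 0 (size 2, align 2) → ends 2; e at 2 (size 2, align 2) → ends 4; c at 4 (size 4, align 4) → ends 8; a at 8 (size 8, align 8) → ends 16; total 16 bytes, alignment 8
pitch at 0 (size 22, align 2) → ends 22
pad 2 to align 4 for stride
stride at 24 (size 4, align 4) → ends 28
layer at 28 (size 1, align 1) → ends 29
pad 3 to align 8 for height
height at 32 (size 16, align 8) → ends 48
within Config: a at 8
32 + 8 = 40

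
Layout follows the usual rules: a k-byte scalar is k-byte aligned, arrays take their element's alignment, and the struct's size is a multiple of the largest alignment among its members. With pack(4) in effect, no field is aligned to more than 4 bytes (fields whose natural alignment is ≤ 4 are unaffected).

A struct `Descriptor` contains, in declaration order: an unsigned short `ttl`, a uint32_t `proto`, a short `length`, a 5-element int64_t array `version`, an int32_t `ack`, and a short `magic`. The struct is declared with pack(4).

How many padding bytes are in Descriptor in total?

6

ttl at 0 (size 2, align 2) → ends 2
pad 2 to align 4 for proto
proto at 4 (size 4, align 4) → ends 8
length at 8 (size 2, align 2) → ends 10
pad 2 to align 4 for version
version at 12 (size 40, align 4) → ends 52
ack at 52 (size 4, align 4) → ends 56
magic at 56 (size 2, align 2) → ends 58
tail pad 2 to reach multiple of 4
total 60 bytes, alignment 4
data bytes 54, size 60 → padding 6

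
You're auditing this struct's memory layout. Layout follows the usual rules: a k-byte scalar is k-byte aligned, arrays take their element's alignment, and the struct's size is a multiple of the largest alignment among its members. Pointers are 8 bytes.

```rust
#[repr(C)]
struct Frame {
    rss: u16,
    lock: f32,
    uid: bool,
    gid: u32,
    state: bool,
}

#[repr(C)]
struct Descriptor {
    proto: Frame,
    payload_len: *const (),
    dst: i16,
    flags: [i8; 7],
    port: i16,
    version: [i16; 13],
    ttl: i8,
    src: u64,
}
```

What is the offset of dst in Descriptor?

32

Frame: 0..2  rss  (2B, 2-aligned); 2..4  -- padding (2B); 4..8  lock  (4B, 4-aligned); 8..9  uid  (1B, 1-aligned); 9..12  -- padding (3B); 12..16  gid  (4B, 4-aligned); 16..17  state  (1B, 1-aligned); 17..20  -- tail padding (3B); sizeof = 20, alignof = 4
0..20  proto  (20B, 4-aligned)
20..24  -- padding (4B)
24..32  payload_len  (8B, 8-aligned)
32..34  dst  (2B, 2-aligned)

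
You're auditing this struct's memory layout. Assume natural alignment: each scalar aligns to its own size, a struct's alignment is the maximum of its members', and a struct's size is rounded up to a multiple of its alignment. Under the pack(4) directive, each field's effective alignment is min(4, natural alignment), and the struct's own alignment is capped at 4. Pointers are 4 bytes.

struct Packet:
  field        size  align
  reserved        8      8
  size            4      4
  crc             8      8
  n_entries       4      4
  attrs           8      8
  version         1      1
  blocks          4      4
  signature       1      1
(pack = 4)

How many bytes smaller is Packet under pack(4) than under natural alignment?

natural layout:
  0..8  reserved  (8B, 8-aligned)
  8..12  size  (4B, 4-aligned)
  12..16  -- padding (4B)
  16..24  crc  (8B, 8-aligned)
  24..28  n_entries  (4B, 4-aligned)
  28..32  -- padding (4B)
  32..40  attrs  (8B, 8-aligned)
  40..41  version  (1B, 1-aligned)
  41..44  -- padding (3B)
  44..48  blocks  (4B, 4-aligned)
  48..49  signature  (1B, 1-aligned)
  49..56  -- tail padding (7B)
  sizeof = 56, alignof = 8
packed(4) layout:
  0..8  reserved  (8B, 4-aligned)
  8..12  size  (4B, 4-aligned)
  12..20  crc  (8B, 4-aligned)
  20..24  n_entries  (4B, 4-aligned)
  24..32  attrs  (8B, 4-aligned)
  32..33  version  (1B, 1-aligned)
  33..36  -- padding (3B)
  36..40  blocks  (4B, 4-aligned)
  40..41  signature  (1B, 1-aligned)
  41..44  -- tail padding (3B)
  sizeof = 44, alignof = 4
56 − 44 = 12

12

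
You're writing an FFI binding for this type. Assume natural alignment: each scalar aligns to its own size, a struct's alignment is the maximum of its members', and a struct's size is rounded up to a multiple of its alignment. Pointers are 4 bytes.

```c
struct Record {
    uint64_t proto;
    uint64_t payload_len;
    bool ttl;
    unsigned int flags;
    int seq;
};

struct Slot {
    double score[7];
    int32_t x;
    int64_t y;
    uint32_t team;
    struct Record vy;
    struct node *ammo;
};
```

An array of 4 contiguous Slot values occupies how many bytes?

Record: @0: proto [8B, align 8] → 8; @8: payload_len [8B, align 8] → 16; @16: ttl [1B, align 1] → 17; +3 pad (align 4); @20: flags [4B, align 4] → 24; @24: seq [4B, align 4] → 28; +4 tail pad (align 8); size 32, align 8
@0: score [56B, align 8] → 56
@56: x [4B, align 4] → 60
+4 pad (align 8)
@64: y [8B, align 8] → 72
@72: team [4B, align 4] → 76
+4 pad (align 8)
@80: vy [32B, align 8] → 112
@112: ammo [4B, align 4] → 116
+4 tail pad (align 8)
size 120, align 8
array of 4: 4 × 120 = 480

480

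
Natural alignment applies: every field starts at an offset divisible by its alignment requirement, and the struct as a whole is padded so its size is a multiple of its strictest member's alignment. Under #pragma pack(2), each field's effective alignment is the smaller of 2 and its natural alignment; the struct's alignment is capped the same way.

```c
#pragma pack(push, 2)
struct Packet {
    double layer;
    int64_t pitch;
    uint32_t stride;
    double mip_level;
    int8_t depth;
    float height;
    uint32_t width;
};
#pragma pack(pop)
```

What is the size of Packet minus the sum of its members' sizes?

layer at 0 (size 8, align 2) → ends 8
pitch at 8 (size 8, align 2) → ends 16
stride at 16 (size 4, align 2) → ends 20
mip_level at 20 (size 8, align 2) → ends 28
depth at 28 (size 1, align 1) → ends 29
pad 1 to align 2 for height
height at 30 (size 4, align 2) → ends 34
width at 34 (size 4, align 2) → ends 38
total 38 bytes, alignment 2
data bytes 37, size 38 → padding 1

1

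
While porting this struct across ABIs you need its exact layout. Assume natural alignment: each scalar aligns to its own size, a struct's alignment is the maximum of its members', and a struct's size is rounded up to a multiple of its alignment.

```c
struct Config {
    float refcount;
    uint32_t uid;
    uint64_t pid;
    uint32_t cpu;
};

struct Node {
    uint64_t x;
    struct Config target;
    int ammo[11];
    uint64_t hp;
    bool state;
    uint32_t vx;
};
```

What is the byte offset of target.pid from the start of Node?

Config: refcount at 0 (size 4, align 4) → ends 4; uid at 4 (size 4, align 4) → ends 8; pid at 8 (size 8, align 8) → ends 16; cpu at 16 (size 4, align 4) → ends 20; tail pad 4 to reach multiple of 8; total 24 bytes, alignment 8
x at 0 (size 8, align 8) → ends 8
target at 8 (size 24, align 8) → ends 32
within Config: pid at 8
8 + 8 = 16

16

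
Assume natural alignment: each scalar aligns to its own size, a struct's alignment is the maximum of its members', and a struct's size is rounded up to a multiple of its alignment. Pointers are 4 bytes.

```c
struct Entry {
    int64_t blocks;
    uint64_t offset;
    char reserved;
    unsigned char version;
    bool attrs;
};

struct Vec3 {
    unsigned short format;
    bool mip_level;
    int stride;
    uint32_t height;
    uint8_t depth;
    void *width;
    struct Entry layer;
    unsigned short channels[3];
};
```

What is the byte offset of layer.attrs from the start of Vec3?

42

Entry: blocks at 0 (size 8, align 8) → ends 8; offset at 8 (size 8, align 8) → ends 16; reserved at 16 (size 1, align 1) → ends 17; version at 17 (size 1, align 1) → ends 18; attrs at 18 (size 1, align 1) → ends 19; tail pad 5 to reach multiple of 8; total 24 bytes, alignment 8
format at 0 (size 2, align 2) → ends 2
mip_level at 2 (size 1, align 1) → ends 3
pad 1 to align 4 for stride
stride at 4 (size 4, align 4) → ends 8
height at 8 (size 4, align 4) → ends 12
depth at 12 (size 1, align 1) → ends 13
pad 3 to align 4 for width
width at 16 (size 4, align 4) → ends 20
pad 4 to align 8 for layer
layer at 24 (size 24, align 8) → ends 48
within Entry: attrs at 18
24 + 18 = 42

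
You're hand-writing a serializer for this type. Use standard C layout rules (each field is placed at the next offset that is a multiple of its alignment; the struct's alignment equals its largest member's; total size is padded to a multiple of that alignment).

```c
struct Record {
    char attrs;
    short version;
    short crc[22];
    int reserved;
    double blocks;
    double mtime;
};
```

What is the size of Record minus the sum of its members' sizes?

0..1  attrs  (1B, 1-aligned)
1..2  -- padding (1B)
2..4  version  (2B, 2-aligned)
4..48  crc  (44B, 2-aligned)
48..52  reserved  (4B, 4-aligned)
52..56  -- padding (4B)
56..64  blocks  (8B, 8-aligned)
64..72  mtime  (8B, 8-aligned)
sizeof = 72, alignof = 8
data bytes 67, size 72 → padding 5

5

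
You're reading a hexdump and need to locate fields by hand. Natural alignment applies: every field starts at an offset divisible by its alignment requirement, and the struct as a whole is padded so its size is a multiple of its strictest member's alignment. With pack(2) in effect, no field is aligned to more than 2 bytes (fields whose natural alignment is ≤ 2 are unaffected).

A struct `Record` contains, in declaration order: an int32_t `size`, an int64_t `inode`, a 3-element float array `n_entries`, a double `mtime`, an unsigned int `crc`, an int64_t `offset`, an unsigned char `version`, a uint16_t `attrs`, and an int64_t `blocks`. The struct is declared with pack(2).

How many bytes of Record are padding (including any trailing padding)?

1

@0: size [4B, align 2] → 4
@4: inode [8B, align 2] → 12
@12: n_entries [12B, align 2] → 24
@24: mtime [8B, align 2] → 32
@32: crc [4B, align 2] → 36
@36: offset [8B, align 2] → 44
@44: version [1B, align 1] → 45
+1 pad (align 2)
@46: attrs [2B, align 2] → 48
@48: blocks [8B, align 2] → 56
size 56, align 2
data bytes 55, size 56 → padding 1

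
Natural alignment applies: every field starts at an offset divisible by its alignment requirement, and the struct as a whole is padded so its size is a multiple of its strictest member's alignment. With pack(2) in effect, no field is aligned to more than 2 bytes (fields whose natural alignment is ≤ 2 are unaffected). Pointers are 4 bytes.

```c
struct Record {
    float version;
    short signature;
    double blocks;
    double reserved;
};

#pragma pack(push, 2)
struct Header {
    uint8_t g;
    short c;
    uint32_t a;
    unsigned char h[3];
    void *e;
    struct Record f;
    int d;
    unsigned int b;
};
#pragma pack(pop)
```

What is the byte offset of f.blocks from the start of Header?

Record: version at 0 (size 4, align 4) → ends 4; signature at 4 (size 2, align 2) → ends 6; pad 2 to align 8 for blocks; blocks at 8 (size 8, align 8) → ends 16; reserved at 16 (size 8, align 8) → ends 24; total 24 bytes, alignment 8
g at 0 (size 1, align 1) → ends 1
pad 1 to align 2 for c
c at 2 (size 2, align 2) → ends 4
a at 4 (size 4, align 2) → ends 8
h at 8 (size 3, align 1) → ends 11
pad 1 to align 2 for e
e at 12 (size 4, align 2) → ends 16
f at 16 (size 24, align 2) → ends 40
within Record: blocks at 8
16 + 8 = 24

24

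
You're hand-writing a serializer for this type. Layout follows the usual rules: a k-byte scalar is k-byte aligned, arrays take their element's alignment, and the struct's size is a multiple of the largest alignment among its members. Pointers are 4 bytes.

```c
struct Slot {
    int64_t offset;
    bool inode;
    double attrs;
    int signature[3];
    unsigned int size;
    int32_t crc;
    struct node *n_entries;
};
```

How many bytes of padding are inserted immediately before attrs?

@0: offset [8B, align 8] → 8
@8: inode [1B, align 1] → 9
+7 pad (align 8)
@16: attrs [8B, align 8] → 24

7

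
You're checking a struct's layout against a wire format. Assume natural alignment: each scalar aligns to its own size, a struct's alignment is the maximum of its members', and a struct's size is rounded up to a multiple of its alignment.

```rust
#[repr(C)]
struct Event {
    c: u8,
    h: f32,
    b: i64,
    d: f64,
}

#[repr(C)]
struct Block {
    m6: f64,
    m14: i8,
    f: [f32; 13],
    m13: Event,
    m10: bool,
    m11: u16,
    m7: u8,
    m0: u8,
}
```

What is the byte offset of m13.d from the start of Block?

Event: c at 0 (size 1, align 1) → ends 1; pad 3 to align 4 for h; h at 4 (size 4, align 4) → ends 8; b at 8 (size 8, align 8) → ends 16; d at 16 (size 8, align 8) → ends 24; total 24 bytes, alignment 8
m6 at 0 (size 8, align 8) → ends 8
m14 at 8 (size 1, align 1) → ends 9
pad 3 to align 4 for f
f at 12 (size 52, align 4) → ends 64
m13 at 64 (size 24, align 8) → ends 88
within Event: d at 16
64 + 16 = 80

80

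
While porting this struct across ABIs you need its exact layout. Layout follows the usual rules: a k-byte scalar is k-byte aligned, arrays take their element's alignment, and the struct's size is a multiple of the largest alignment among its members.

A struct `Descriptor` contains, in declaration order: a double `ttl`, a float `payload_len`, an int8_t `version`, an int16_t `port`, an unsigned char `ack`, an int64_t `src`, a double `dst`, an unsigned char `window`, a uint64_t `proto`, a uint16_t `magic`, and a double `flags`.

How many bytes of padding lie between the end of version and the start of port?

0..8  ttl  (8B, 8-aligned)
8..12  payload_len  (4B, 4-aligned)
12..13  version  (1B, 1-aligned)
13..14  -- padding (1B)
14..16  port  (2B, 2-aligned)

1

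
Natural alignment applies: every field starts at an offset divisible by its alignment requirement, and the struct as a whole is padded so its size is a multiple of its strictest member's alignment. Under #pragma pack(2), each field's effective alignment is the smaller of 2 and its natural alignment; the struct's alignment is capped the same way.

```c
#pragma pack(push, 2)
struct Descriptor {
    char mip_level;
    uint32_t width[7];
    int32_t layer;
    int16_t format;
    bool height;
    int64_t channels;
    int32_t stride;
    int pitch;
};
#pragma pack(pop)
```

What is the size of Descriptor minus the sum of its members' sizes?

@0: mip_level [1B, align 1] → 1
+1 pad (align 2)
@2: width [28B, align 2] → 30
@30: layer [4B, align 2] → 34
@34: format [2B, align 2] → 36
@36: height [1B, align 1] → 37
+1 pad (align 2)
@38: channels [8B, align 2] → 46
@46: stride [4B, align 2] → 50
@50: pitch [4B, align 2] → 54
size 54, align 2
data bytes 52, size 54 → padding 2

2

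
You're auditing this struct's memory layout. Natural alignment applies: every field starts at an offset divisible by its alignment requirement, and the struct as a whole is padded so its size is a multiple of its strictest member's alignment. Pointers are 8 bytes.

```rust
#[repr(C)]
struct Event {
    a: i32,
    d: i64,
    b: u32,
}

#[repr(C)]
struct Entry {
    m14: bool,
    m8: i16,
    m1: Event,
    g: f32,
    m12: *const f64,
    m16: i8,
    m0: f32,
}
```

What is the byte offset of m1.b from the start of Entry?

Event: 0..4  a  (4B, 4-aligned); 4..8  -- padding (4B); 8..16  d  (8B, 8-aligned); 16..20  b  (4B, 4-aligned); 20..24  -- tail padding (4B); sizeof = 24, alignof = 8
0..1  m14  (1B, 1-aligned)
1..2  -- padding (1B)
2..4  m8  (2B, 2-aligned)
4..8  -- padding (4B)
8..32  m1  (24B, 8-aligned)
within Event: b at 16
8 + 16 = 24

24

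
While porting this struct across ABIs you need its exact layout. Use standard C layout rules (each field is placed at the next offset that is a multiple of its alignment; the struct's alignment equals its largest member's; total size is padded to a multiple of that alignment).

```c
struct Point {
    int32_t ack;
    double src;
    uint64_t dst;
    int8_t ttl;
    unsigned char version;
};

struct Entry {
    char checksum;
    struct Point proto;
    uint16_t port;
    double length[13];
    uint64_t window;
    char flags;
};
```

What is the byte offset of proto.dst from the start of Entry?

24

Point: @0: ack [4B, align 4] → 4; +4 pad (align 8); @8: src [8B, align 8] → 16; @16: dst [8B, align 8] → 24; @24: ttl [1B, align 1] → 25; @25: version [1B, align 1] → 26; +6 tail pad (align 8); size 32, align 8
@0: checksum [1B, align 1] → 1
+7 pad (align 8)
@8: proto [32B, align 8] → 40
within Point: dst at 16
8 + 16 = 24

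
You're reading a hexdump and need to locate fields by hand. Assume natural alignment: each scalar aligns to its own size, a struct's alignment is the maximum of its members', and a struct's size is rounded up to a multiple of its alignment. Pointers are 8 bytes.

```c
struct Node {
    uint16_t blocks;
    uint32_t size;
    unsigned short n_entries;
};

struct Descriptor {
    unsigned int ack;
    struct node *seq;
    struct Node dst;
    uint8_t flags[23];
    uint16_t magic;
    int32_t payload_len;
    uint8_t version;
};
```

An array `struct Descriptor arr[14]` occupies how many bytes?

Node: 0..2  blocks  (2B, 2-aligned); 2..4  -- padding (2B); 4..8  size  (4B, 4-aligned); 8..10  n_entries  (2B, 2-aligned); 10..12  -- tail padding (2B); sizeof = 12, alignof = 4
0..4  ack  (4B, 4-aligned)
4..8  -- padding (4B)
8..16  seq  (8B, 8-aligned)
16..28  dst  (12B, 4-aligned)
28..51  flags  (23B, 1-aligned)
51..52  -- padding (1B)
52..54  magic  (2B, 2-aligned)
54..56  -- padding (2B)
56..60  payload_len  (4B, 4-aligned)
60..61  version  (1B, 1-aligned)
61..64  -- tail padding (3B)
sizeof = 64, alignof = 8
array of 14: 14 × 64 = 896

896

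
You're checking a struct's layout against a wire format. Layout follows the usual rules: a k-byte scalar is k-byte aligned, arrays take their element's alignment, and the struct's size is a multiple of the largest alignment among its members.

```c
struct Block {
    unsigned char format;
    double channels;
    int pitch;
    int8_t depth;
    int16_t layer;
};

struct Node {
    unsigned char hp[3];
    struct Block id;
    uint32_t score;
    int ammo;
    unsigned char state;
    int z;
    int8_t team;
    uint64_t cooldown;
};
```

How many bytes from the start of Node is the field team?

48

Block: @0: format [1B, align 1] → 1; +7 pad (align 8); @8: channels [8B, align 8] → 16; @16: pitch [4B, align 4] → 20; @20: depth [1B, align 1] → 21; +1 pad (align 2); @22: layer [2B, align 2] → 24; size 24, align 8
@0: hp [3B, align 1] → 3
+5 pad (align 8)
@8: id [24B, align 8] → 32
@32: score [4B, align 4] → 36
@36: ammo [4B, align 4] → 40
@40: state [1B, align 1] → 41
+3 pad (align 4)
@44: z [4B, align 4] → 48
@48: team [1B, align 1] → 49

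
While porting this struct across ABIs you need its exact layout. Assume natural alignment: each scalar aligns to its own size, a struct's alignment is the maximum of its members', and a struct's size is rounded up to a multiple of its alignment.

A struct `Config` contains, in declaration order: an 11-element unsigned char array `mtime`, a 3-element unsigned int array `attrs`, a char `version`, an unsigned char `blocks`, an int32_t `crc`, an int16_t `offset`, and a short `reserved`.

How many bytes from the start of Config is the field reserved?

mtime at 0 (size 11, align 1) → ends 11
pad 1 to align 4 for attrs
attrs at 12 (size 12, align 4) → ends 24
version at 24 (size 1, align 1) → ends 25
blocks at 25 (size 1, align 1) → ends 26
pad 2 to align 4 for crc
crc at 28 (size 4, align 4) → ends 32
offset at 32 (size 2, align 2) → ends 34
reserved at 34 (size 2, align 2) → ends 36

34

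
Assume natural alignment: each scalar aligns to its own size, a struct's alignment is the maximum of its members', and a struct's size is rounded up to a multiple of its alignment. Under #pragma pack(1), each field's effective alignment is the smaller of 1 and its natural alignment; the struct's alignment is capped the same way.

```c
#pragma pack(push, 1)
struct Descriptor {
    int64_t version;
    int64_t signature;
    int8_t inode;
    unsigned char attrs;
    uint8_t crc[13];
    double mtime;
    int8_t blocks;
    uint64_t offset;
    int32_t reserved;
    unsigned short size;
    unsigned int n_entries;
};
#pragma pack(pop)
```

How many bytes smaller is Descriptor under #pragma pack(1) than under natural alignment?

14

natural layout:
  0..8  version  (8B, 8-aligned)
  8..16  signature  (8B, 8-aligned)
  16..17  inode  (1B, 1-aligned)
  17..18  attrs  (1B, 1-aligned)
  18..31  crc  (13B, 1-aligned)
  31..32  -- padding (1B)
  32..40  mtime  (8B, 8-aligned)
  40..41  blocks  (1B, 1-aligned)
  41..48  -- padding (7B)
  48..56  offset  (8B, 8-aligned)
  56..60  reserved  (4B, 4-aligned)
  60..62  size  (2B, 2-aligned)
  62..64  -- padding (2B)
  64..68  n_entries  (4B, 4-aligned)
  68..72  -- tail padding (4B)
  sizeof = 72, alignof = 8
packed(1) layout:
  0..8  version  (8B, 1-aligned)
  8..16  signature  (8B, 1-aligned)
  16..17  inode  (1B, 1-aligned)
  17..18  attrs  (1B, 1-aligned)
  18..31  crc  (13B, 1-aligned)
  31..39  mtime  (8B, 1-aligned)
  39..40  blocks  (1B, 1-aligned)
  40..48  offset  (8B, 1-aligned)
  48..52  reserved  (4B, 1-aligned)
  52..54  size  (2B, 1-aligned)
  54..58  n_entries  (4B, 1-aligned)
  sizeof = 58, alignof = 1
72 − 58 = 14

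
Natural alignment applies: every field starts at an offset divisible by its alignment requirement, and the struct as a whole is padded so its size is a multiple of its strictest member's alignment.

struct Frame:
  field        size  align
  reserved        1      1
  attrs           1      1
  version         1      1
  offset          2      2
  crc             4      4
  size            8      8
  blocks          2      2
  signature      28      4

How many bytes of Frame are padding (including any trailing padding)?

0..1  reserved  (1B, 1-aligned)
1..2  attrs  (1B, 1-aligned)
2..3  version  (1B, 1-aligned)
3..4  -- padding (1B)
4..6  offset  (2B, 2-aligned)
6..8  -- padding (2B)
8..12  crc  (4B, 4-aligned)
12..16  -- padding (4B)
16..24  size  (8B, 8-aligned)
24..26  blocks  (2B, 2-aligned)
26..28  -- padding (2B)
28..56  signature  (28B, 4-aligned)
sizeof = 56, alignof = 8
data bytes 47, size 56 → padding 9

9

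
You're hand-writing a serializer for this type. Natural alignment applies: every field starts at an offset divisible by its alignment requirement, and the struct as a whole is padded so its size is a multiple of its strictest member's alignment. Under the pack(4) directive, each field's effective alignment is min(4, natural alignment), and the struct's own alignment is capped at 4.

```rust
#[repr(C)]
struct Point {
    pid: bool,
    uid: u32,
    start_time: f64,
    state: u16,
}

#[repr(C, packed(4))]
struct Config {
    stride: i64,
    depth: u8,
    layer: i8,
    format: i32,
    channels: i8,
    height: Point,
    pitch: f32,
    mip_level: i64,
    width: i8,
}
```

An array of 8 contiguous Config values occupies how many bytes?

Point: 0..1  pid  (1B, 1-aligned); 1..4  -- padding (3B); 4..8  uid  (4B, 4-aligned); 8..16  start_time  (8B, 8-aligned); 16..18  state  (2B, 2-aligned); 18..24  -- tail padding (6B); sizeof = 24, alignof = 8
0..8  stride  (8B, 4-aligned)
8..9  depth  (1B, 1-aligned)
9..10  layer  (1B, 1-aligned)
10..12  -- padding (2B)
12..16  format  (4B, 4-aligned)
16..17  channels  (1B, 1-aligned)
17..20  -- padding (3B)
20..44  height  (24B, 4-aligned)
44..48  pitch  (4B, 4-aligned)
48..56  mip_level  (8B, 4-aligned)
56..57  width  (1B, 1-aligned)
57..60  -- tail padding (3B)
sizeof = 60, alignof = 4
array of 8: 8 × 60 = 480

480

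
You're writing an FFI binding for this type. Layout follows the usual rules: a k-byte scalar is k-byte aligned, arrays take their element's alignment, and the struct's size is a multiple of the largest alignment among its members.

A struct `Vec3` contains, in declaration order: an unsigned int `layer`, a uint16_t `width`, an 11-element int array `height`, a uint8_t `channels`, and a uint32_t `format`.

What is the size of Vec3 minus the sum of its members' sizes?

0..4  layer  (4B, 4-aligned)
4..6  width  (2B, 2-aligned)
6..8  -- padding (2B)
8..52  height  (44B, 4-aligned)
52..53  channels  (1B, 1-aligned)
53..56  -- padding (3B)
56..60  format  (4B, 4-aligned)
sizeof = 60, alignof = 4
data bytes 55, size 60 → padding 5

5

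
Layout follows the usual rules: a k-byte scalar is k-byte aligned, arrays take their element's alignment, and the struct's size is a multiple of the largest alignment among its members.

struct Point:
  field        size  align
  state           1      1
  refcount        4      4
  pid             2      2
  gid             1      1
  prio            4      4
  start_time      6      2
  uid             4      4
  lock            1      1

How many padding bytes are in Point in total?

state at 0 (size 1, align 1) → ends 1
pad 3 to align 4 for refcount
refcount at 4 (size 4, align 4) → ends 8
pid at 8 (size 2, align 2) → ends 10
gid at 10 (size 1, align 1) → ends 11
pad 1 to align 4 for prio
prio at 12 (size 4, align 4) → ends 16
start_time at 16 (size 6, align 2) → ends 22
pad 2 to align 4 for uid
uid at 24 (size 4, align 4) → ends 28
lock at 28 (size 1, align 1) → ends 29
tail pad 3 to reach multiple of 4
total 32 bytes, alignment 4
data bytes 23, size 32 → padding 9

9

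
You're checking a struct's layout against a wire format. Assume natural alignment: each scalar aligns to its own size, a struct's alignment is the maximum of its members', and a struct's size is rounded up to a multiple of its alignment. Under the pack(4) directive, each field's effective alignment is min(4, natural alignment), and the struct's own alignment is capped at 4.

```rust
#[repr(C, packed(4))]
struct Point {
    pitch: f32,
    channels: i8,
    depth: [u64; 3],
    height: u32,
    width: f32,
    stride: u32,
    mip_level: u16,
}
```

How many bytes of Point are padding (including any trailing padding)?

pitch at 0 (size 4, align 4) → ends 4
channels at 4 (size 1, align 1) → ends 5
pad 3 to align 4 for depth
depth at 8 (size 24, align 4) → ends 32
height at 32 (size 4, align 4) → ends 36
width at 36 (size 4, align 4) → ends 40
stride at 40 (size 4, align 4) → ends 44
mip_level at 44 (size 2, align 2) → ends 46
tail pad 2 to reach multiple of 4
total 48 bytes, alignment 4
data bytes 43, size 48 → padding 5

5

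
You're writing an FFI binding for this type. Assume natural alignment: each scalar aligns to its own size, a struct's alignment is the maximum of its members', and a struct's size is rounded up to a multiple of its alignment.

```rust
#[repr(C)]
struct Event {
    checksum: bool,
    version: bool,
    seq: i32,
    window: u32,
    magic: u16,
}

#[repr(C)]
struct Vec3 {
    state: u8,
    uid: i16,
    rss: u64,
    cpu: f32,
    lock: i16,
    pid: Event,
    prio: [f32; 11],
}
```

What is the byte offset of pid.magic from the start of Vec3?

36

Event: @0: checksum [1B, align 1] → 1; @1: version [1B, align 1] → 2; +2 pad (align 4); @4: seq [4B, align 4] → 8; @8: window [4B, align 4] → 12; @12: magic [2B, align 2] → 14; +2 tail pad (align 4); size 16, align 4
@0: state [1B, align 1] → 1
+1 pad (align 2)
@2: uid [2B, align 2] → 4
+4 pad (align 8)
@8: rss [8B, align 8] → 16
@16: cpu [4B, align 4] → 20
@20: lock [2B, align 2] → 22
+2 pad (align 4)
@24: pid [16B, align 4] → 40
within Event: magic at 12
24 + 12 = 36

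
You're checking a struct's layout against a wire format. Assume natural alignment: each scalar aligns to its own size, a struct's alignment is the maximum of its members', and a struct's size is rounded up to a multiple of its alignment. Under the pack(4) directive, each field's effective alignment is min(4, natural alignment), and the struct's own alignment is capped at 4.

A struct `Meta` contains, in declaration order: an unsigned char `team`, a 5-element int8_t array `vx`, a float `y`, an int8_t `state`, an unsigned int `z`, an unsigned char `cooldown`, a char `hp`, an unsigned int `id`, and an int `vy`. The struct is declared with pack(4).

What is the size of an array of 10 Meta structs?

320

0..1  team  (1B, 1-aligned)
1..6  vx  (5B, 1-aligned)
6..8  -- padding (2B)
8..12  y  (4B, 4-aligned)
12..13  state  (1B, 1-aligned)
13..16  -- padding (3B)
16..20  z  (4B, 4-aligned)
20..21  cooldown  (1B, 1-aligned)
21..22  hp  (1B, 1-aligned)
22..24  -- padding (2B)
24..28  id  (4B, 4-aligned)
28..32  vy  (4B, 4-aligned)
sizeof = 32, alignof = 4
array of 10: 10 × 32 = 320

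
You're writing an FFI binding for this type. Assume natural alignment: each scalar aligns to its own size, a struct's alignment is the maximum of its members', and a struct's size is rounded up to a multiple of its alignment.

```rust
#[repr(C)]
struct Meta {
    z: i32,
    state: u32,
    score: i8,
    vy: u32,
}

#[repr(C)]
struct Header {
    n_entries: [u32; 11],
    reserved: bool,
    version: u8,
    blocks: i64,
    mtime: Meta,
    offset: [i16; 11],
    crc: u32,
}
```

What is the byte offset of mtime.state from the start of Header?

60

Meta: 0..4  z  (4B, 4-aligned); 4..8  state  (4B, 4-aligned); 8..9  score  (1B, 1-aligned); 9..12  -- padding (3B); 12..16  vy  (4B, 4-aligned); sizeof = 16, alignof = 4
0..44  n_entries  (44B, 4-aligned)
44..45  reserved  (1B, 1-aligned)
45..46  version  (1B, 1-aligned)
46..48  -- padding (2B)
48..56  blocks  (8B, 8-aligned)
56..72  mtime  (16B, 4-aligned)
within Meta: state at 4
56 + 4 = 60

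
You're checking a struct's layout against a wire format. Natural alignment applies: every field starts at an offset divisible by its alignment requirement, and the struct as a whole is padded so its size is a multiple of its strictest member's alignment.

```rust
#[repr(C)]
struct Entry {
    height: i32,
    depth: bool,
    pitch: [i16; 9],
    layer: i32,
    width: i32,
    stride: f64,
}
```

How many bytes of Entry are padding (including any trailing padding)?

@0: height [4B, align 4] → 4
@4: depth [1B, align 1] → 5
+1 pad (align 2)
@6: pitch [18B, align 2] → 24
@24: layer [4B, align 4] → 28
@28: width [4B, align 4] → 32
@32: stride [8B, align 8] → 40
size 40, align 8
data bytes 39, size 40 → padding 1

1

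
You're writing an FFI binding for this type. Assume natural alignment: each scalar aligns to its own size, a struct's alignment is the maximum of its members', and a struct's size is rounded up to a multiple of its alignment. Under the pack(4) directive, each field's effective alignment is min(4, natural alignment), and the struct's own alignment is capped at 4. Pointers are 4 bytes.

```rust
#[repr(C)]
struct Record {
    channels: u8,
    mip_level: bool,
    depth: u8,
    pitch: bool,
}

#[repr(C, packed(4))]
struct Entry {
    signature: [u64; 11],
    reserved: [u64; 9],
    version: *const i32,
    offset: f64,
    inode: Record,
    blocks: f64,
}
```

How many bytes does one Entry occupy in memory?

Record: 0..1  channels  (1B, 1-aligned); 1..2  mip_level  (1B, 1-aligned); 2..3  depth  (1B, 1-aligned); 3..4  pitch  (1B, 1-aligned); sizeof = 4, alignof = 1
0..88  signature  (88B, 4-aligned)
88..160  reserved  (72B, 4-aligned)
160..164  version  (4B, 4-aligned)
164..172  offset  (8B, 4-aligned)
172..176  inode  (4B, 1-aligned)
176..184  blocks  (8B, 4-aligned)
sizeof = 184, alignof = 4

184 bytes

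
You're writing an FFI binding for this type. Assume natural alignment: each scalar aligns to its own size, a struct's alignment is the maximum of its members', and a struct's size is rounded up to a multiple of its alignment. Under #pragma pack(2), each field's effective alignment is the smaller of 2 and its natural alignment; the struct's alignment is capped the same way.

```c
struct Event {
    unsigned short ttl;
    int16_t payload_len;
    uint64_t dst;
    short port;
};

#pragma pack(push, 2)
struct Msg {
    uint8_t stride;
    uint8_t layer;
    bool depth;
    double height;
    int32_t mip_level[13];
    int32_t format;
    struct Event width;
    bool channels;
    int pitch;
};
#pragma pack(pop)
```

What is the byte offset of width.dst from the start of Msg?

Event: @0: ttl [2B, align 2] → 2; @2: payload_len [2B, align 2] → 4; +4 pad (align 8); @8: dst [8B, align 8] → 16; @16: port [2B, align 2] → 18; +6 tail pad (align 8); size 24, align 8
@0: stride [1B, align 1] → 1
@1: layer [1B, align 1] → 2
@2: depth [1B, align 1] → 3
+1 pad (align 2)
@4: height [8B, align 2] → 12
@12: mip_level [52B, align 2] → 64
@64: format [4B, align 2] → 68
@68: width [24B, align 2] → 92
within Event: dst at 8
68 + 8 = 76

76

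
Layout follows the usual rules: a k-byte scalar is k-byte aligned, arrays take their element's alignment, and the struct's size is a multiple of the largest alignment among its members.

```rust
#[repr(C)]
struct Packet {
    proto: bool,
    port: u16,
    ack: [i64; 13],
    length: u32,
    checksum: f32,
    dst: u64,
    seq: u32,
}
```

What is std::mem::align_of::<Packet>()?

8

member alignments: proto=1, port=2, ack=8, length=4, checksum=4, dst=8, seq=4
max = 8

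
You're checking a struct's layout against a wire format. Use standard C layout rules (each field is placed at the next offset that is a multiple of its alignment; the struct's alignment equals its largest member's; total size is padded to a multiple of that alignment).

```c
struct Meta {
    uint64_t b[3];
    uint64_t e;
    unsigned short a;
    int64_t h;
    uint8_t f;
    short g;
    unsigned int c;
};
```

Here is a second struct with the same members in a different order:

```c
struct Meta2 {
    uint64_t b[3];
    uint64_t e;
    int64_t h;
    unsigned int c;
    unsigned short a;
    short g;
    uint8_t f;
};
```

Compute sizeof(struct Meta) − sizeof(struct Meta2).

0

0..24  b  (24B, 8-aligned)
24..32  e  (8B, 8-aligned)
32..34  a  (2B, 2-aligned)
34..40  -- padding (6B)
40..48  h  (8B, 8-aligned)
48..49  f  (1B, 1-aligned)
49..50  -- padding (1B)
50..52  g  (2B, 2-aligned)
52..56  c  (4B, 4-aligned)
sizeof = 56, alignof = 8
— Meta2 —
0..24  b  (24B, 8-aligned)
24..32  e  (8B, 8-aligned)
32..40  h  (8B, 8-aligned)
40..44  c  (4B, 4-aligned)
44..46  a  (2B, 2-aligned)
46..48  g  (2B, 2-aligned)
48..49  f  (1B, 1-aligned)
49..56  -- tail padding (7B)
sizeof = 56, alignof = 8
56 − 56 = 0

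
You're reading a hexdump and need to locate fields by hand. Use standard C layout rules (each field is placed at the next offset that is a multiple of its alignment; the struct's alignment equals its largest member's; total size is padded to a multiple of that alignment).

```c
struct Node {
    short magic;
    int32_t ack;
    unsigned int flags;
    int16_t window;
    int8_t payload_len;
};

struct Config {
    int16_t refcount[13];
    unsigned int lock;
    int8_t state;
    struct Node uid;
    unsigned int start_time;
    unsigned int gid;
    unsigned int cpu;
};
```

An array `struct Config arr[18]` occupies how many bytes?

1152

Node: magic at 0 (size 2, align 2) → ends 2; pad 2 to align 4 for ack; ack at 4 (size 4, align 4) → ends 8; flags at 8 (size 4, align 4) → ends 12; window at 12 (size 2, align 2) → ends 14; payload_len at 14 (size 1, align 1) → ends 15; tail pad 1 to reach multiple of 4; total 16 bytes, alignment 4
refcount at 0 (size 26, align 2) → ends 26
pad 2 to align 4 for lock
lock at 28 (size 4, align 4) → ends 32
state at 32 (size 1, align 1) → ends 33
pad 3 to align 4 for uid
uid at 36 (size 16, align 4) → ends 52
start_time at 52 (size 4, align 4) → ends 56
gid at 56 (size 4, align 4) → ends 60
cpu at 60 (size 4, align 4) → ends 64
total 64 bytes, alignment 4
array of 18: 18 × 64 = 1152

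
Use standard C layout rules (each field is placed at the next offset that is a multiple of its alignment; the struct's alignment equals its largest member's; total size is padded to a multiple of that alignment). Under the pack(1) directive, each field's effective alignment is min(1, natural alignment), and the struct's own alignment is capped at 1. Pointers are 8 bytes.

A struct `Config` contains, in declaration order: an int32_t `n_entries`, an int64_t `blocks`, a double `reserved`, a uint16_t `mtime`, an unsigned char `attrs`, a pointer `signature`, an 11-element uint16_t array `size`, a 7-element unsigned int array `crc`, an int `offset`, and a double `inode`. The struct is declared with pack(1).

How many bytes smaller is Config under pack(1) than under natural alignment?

natural layout:
  n_entries at 0 (size 4, align 4) → ends 4
  pad 4 to align 8 for blocks
  blocks at 8 (size 8, align 8) → ends 16
  reserved at 16 (size 8, align 8) → ends 24
  mtime at 24 (size 2, align 2) → ends 26
  attrs at 26 (size 1, align 1) → ends 27
  pad 5 to align 8 for signature
  signature at 32 (size 8, align 8) → ends 40
  size at 40 (size 22, align 2) → ends 62
  pad 2 to align 4 for crc
  crc at 64 (size 28, align 4) → ends 92
  offset at 92 (size 4, align 4) → ends 96
  inode at 96 (size 8, align 8) → ends 104
  total 104 bytes, alignment 8
packed(1) layout:
  n_entries at 0 (size 4, align 1) → ends 4
  blocks at 4 (size 8, align 1) → ends 12
  reserved at 12 (size 8, align 1) → ends 20
  mtime at 20 (size 2, align 1) → ends 22
  attrs at 22 (size 1, align 1) → ends 23
  signature at 23 (size 8, align 1) → ends 31
  size at 31 (size 22, align 1) → ends 53
  crc at 53 (size 28, align 1) → ends 81
  offset at 81 (size 4, align 1) → ends 85
  inode at 85 (size 8, align 1) → ends 93
  total 93 bytes, alignment 1
104 − 93 = 11

11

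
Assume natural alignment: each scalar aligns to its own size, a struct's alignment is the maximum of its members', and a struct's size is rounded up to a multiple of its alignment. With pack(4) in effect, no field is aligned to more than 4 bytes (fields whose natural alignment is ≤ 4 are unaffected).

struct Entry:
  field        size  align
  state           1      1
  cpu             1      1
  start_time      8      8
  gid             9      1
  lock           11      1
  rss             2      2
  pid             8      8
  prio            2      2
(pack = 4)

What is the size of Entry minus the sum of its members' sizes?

0..1  state  (1B, 1-aligned)
1..2  cpu  (1B, 1-aligned)
2..4  -- padding (2B)
4..12  start_time  (8B, 4-aligned)
12..21  gid  (9B, 1-aligned)
21..32  lock  (11B, 1-aligned)
32..34  rss  (2B, 2-aligned)
34..36  -- padding (2B)
36..44  pid  (8B, 4-aligned)
44..46  prio  (2B, 2-aligned)
46..48  -- tail padding (2B)
sizeof = 48, alignof = 4
data bytes 42, size 48 → padding 6

6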